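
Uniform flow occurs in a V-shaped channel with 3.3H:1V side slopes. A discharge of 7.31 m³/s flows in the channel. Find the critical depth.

y_c = 1 m

At critical depth, Q² T / (g A³) = 1, i.e. A³/T = Q²/g = 7.31²/9.81 = 5.447.
At y = 1.26 m: A³/T = 17.29 — over.
At y = 0.78 m: A³/T = 1.572 — short.
At y = 1 m: A³/T = 5.445 — ≈ 5.447.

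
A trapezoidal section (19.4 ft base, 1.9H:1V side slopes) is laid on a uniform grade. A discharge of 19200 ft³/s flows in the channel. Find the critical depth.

y_c = 18.5 ft

At critical depth, Q² T / (g A³) = 1, i.e. A³/T = Q²/g = 19200²/32.2 = 11450000.
At y = 14.1 ft: A³/T = 3785000 — too small.
At y = 23.2 ft: A³/T = 29700000 — too large.
At y = 18.5 ft: A³/T = 11460000 — matches.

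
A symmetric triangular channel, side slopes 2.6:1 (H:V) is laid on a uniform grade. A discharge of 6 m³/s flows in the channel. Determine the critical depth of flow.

At critical depth, Q² T / (g A³) = 1, i.e. A³/T = Q²/g = 6²/9.81 = 3.67.
Trying y = 0.781 m: A³/T = 0.9821 — low.
Trying y = 1.27 m: A³/T = 11.17 — high.
Trying y = 1.02 m: A³/T = 3.732 — matches.

y_c = 1.02 m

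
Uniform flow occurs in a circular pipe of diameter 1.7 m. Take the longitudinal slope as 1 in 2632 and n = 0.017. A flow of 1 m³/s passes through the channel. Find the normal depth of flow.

y_n = 1.03 m

Manning's equation rearranged: A R^(2/3) = nQ / (1·√S) = 0.017 × 1 / (√0.0003799) = 0.8722.
Try y = 0.709 m: A R^(2/3) = 0.4665 — short.
Try y = 1.03 m: A R^(2/3) = 0.8749 — close enough.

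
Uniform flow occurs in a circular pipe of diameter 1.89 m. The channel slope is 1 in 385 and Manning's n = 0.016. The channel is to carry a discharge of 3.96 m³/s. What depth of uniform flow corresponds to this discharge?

Manning's equation rearranged: A R^(2/3) = nQ / (1·√S) = 0.016 × 3.96 / (√0.002597) = 1.243.
At y = 0.91 m: A R^(2/3) = 0.7978 — too small.
At y = 1.42 m: A R^(2/3) = 1.555 — too large.
At y = 1.2 m: A R^(2/3) = 1.244 — close enough.

y_n = 1.2 m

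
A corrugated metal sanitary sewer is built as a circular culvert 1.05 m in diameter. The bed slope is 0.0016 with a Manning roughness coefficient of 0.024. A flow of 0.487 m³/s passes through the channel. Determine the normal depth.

y_n = 0.726 m

Manning's equation rearranged: A R^(2/3) = nQ / (1·√S) = 0.024 × 0.487 / (√0.0016) = 0.2922.
Try y = 0.554 m: A R^(2/3) = 0.1942 — too small.
Try y = 0.805 m: A R^(2/3) = 0.3319 — too large.
Try y = 0.726 m: A R^(2/3) = 0.2924 — matches.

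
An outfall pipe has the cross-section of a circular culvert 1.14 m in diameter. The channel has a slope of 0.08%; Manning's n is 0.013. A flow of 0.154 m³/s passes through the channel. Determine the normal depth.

y_n = 0.308 m

Manning's equation rearranged: A R^(2/3) = nQ / (1·√S) = 0.013 × 0.154 / (√0.0008) = 0.07078.
At y = 0.384 m: A R^(2/3) = 0.1081 — too large.
At y = 0.274 m: A R^(2/3) = 0.056 — too small.
At y = 0.308 m: A R^(2/3) = 0.07057 — ≈ 0.07078.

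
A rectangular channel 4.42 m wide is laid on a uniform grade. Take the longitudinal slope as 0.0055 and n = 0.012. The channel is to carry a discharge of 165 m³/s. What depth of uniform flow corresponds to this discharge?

Manning's equation rearranged: A R^(2/3) = nQ / (1·√S) = 0.012 × 165 / (√0.0055) = 26.7.
Trying y = 3.17 m: A R^(2/3) = 16.71 — low.
Trying y = 4.62 m: A R^(2/3) = 26.7 — close enough.

y_n = 4.62 m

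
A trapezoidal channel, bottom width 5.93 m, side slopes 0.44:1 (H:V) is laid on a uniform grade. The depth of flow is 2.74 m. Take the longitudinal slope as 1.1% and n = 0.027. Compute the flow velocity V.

With bottom width b = 5.93 m and side slope z = 0.44: A = (b + zy)y = (5.93 + 0.44×2.74)×2.74 = 19.55 m²; P = b + 2y√(1+z²) = 5.93 + 2×2.74×1.093 = 11.92 m.
Hydraulic radius R = A/P = 19.55/11.92 = 1.641 m.
From Manning's equation, V = (1/n) R^(2/3) S^(1/2) = (1/0.027) × 1.641^(2/3) × 0.011^(1/2) = 5.4 m/s.

V = 5.4 m/s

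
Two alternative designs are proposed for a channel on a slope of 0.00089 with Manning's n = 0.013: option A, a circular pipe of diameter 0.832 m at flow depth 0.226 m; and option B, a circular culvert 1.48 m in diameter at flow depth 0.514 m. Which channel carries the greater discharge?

channel B

Channel A: For a circular section of diameter D = 0.832 m at depth y = 0.226 m, the central angle is θ = 2 arccos(1 − 2y/D) = 2.193 rad. Then A = (D²/8)(θ − sin θ) = 0.1194 m² and P = Dθ/2 = 0.9123 m. Hydraulic radius R = A/P = 0.1194/0.9123 = 0.1309 m. Q_A = (1/0.013)·0.1194·0.1309^(2/3)·√0.00089 = 0.07067 m³/s.
Channel B: For a circular section of diameter D = 1.48 m at depth y = 0.514 m, the central angle is θ = 2 arccos(1 − 2y/D) = 2.521 rad. Then A = (D²/8)(θ − sin θ) = 0.531 m² and P = Dθ/2 = 1.865 m. Hydraulic radius R = A/P = 0.531/1.865 = 0.2846 m. Q_B = (1/0.013)·0.531·0.2846^(2/3)·√0.00089 = 0.5272 m³/s.
Q_A = 0.07067 m³/s vs Q_B = 0.5272 m³/s, so channel B carries more.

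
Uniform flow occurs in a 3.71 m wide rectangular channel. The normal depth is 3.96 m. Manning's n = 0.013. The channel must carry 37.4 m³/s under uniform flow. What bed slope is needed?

Flow area A = b·y = 3.71 × 3.96 = 14.69 m². Wetted perimeter P = b + 2y = 3.71 + 2×3.96 = 11.63 m.
Hydraulic radius R = A/P = 14.69/11.63 = 1.263 m.
From Manning's equation, S = [nQ / (1 A R^(2/3))]² = [0.013 × 37.4 / (1 × 14.69 × 1.263^(2/3))]² = 0.000802.

S = 0.000802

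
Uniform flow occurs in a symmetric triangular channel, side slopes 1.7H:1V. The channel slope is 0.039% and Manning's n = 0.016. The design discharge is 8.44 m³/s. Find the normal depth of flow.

Manning's equation rearranged: A R^(2/3) = nQ / (1·√S) = 0.016 × 8.44 / (√0.00039) = 6.838.
At y = 2.48 m: A R^(2/3) = 10.93 — over.
At y = 1.68 m: A R^(2/3) = 3.869 — short.
At y = 2.08 m: A R^(2/3) = 6.838 — close enough.

y_n = 2.08 m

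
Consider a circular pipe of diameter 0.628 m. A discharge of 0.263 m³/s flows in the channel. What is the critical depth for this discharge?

At critical depth, Q² T / (g A³) = 1, i.e. A³/T = Q²/g = 0.263²/9.81 = 0.007051.
Try y = 0.256 m: A³/T = 0.002707 — short.
Try y = 0.382 m: A³/T = 0.01252 — over.
Try y = 0.329 m: A³/T = 0.007069 — close enough.

y_c = 0.329 m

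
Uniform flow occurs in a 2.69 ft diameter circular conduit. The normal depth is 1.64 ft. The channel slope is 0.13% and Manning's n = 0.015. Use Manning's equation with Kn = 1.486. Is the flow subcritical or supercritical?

For a circular section of diameter D = 2.69 ft at depth y = 1.64 ft, the central angle is θ = 2 arccos(1 − 2y/D) = 3.584 rad. Then A = (D²/8)(θ − sin θ) = 3.629 ft² and P = Dθ/2 = 4.82 ft.
Hydraulic radius R = A/P = 3.629/4.82 = 0.7528 ft.
V = (1.486/n) R^(2/3) √S = (1.486/0.015) × 0.7528^(2/3) × √0.0013 = 2.956 ft/s. Hydraulic depth D_h = A/T = 3.629/2.624 = 1.383 ft.
Froude number Fr = V/√(g·D_h) = 2.956/√(32.2×1.383) = 0.443, which is less than 1, so the flow is subcritical.

subcritical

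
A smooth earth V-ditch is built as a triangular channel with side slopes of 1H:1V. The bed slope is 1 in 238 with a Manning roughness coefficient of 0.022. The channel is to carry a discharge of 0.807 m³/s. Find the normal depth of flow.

Manning's equation rearranged: A R^(2/3) = nQ / (1·√S) = 0.022 × 0.807 / (√0.004202) = 0.2739.
Trying y = 0.981 m: A R^(2/3) = 0.4751 — too large.
Trying y = 0.544 m: A R^(2/3) = 0.09861 — too small.
Trying y = 0.798 m: A R^(2/3) = 0.2739 — close enough.

y_n = 0.798 m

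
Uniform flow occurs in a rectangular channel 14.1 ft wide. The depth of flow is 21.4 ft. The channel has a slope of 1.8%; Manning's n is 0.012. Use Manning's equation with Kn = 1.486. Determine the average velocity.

Flow area A = b·y = 14.1 × 21.4 = 301.7 ft². Wetted perimeter P = b + 2y = 14.1 + 2×21.4 = 56.9 ft.
Hydraulic radius R = A/P = 301.7/56.9 = 5.303 ft.
From Manning's equation, V = (1.486/n) R^(2/3) S^(1/2) = (1.486/0.012) × 5.303^(2/3) × 0.018^(1/2) = 50.5 ft/s.

V = 50.5 ft/s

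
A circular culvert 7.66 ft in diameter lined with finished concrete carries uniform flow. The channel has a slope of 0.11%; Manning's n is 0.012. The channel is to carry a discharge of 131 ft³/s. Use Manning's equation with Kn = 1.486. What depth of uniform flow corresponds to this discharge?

y_n = 3.6 ft

Manning's equation rearranged: A R^(2/3) = nQ / (1.486·√S) = 0.012 × 131 / (1.486 × √0.0011) = 31.9.
At y = 4.14 ft: A R^(2/3) = 40.46 — too large.
At y = 2.56 ft: A R^(2/3) = 17.12 — too small.
At y = 3.6 ft: A R^(2/3) = 31.94 — matches.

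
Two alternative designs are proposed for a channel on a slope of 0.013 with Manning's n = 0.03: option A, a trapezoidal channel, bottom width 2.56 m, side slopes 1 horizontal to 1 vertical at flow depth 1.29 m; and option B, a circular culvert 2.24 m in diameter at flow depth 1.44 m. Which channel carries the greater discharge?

channel A

Channel A: With bottom width b = 2.56 m and side slope z = 1: A = (b + zy)y = (2.56 + 1×1.29)×1.29 = 4.966 m²; P = b + 2y√(1+z²) = 2.56 + 2×1.29×1.414 = 6.209 m. Hydraulic radius R = A/P = 4.966/6.209 = 0.7999 m. Q_A = (1/0.03)·4.966·0.7999^(2/3)·√0.013 = 16.27 m³/s.
Channel B: For a circular section of diameter D = 2.24 m at depth y = 1.44 m, the central angle is θ = 2 arccos(1 − 2y/D) = 3.721 rad. Then A = (D²/8)(θ − sin θ) = 2.677 m² and P = Dθ/2 = 4.168 m. Hydraulic radius R = A/P = 2.677/4.168 = 0.6424 m. Q_B = (1/0.03)·2.677·0.6424^(2/3)·√0.013 = 7.576 m³/s.
Q_A = 16.27 m³/s vs Q_B = 7.576 m³/s, so channel A carries more.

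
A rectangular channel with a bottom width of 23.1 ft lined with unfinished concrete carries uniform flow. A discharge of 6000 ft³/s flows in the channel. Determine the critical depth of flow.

For a rectangular channel, critical depth y_c = (q²/g)^(1/3) where q = Q/b = 6000/23.1 = 259.7 ft²/s.
So y_c = (259.7²/32.2)^(1/3) = 12.8 ft.

y_c = 12.8 ft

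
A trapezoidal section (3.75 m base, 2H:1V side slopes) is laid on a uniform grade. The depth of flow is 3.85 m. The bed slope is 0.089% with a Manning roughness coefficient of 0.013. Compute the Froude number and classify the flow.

With bottom width b = 3.75 m and side slope z = 2: A = (b + zy)y = (3.75 + 2×3.85)×3.85 = 44.08 m²; P = b + 2y√(1+z²) = 3.75 + 2×3.85×2.236 = 20.97 m.
Hydraulic radius R = A/P = 44.08/20.97 = 2.102 m.
V = (1/n) R^(2/3) √S = (1/0.013) × 2.102^(2/3) × √0.00089 = 3.766 m/s. Hydraulic depth D_h = A/T = 44.08/19.15 = 2.302 m.
Froude number Fr = V/√(g·D_h) = 3.766/√(9.81×2.302) = 0.793, which is less than 1, so the flow is subcritical.

subcritical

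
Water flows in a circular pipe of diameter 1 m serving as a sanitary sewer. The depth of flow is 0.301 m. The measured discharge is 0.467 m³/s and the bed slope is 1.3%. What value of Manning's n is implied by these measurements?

For a circular section of diameter D = 1 m at depth y = 0.301 m, the central angle is θ = 2 arccos(1 − 2y/D) = 2.323 rad. Then A = (D²/8)(θ − sin θ) = 0.1991 m² and P = Dθ/2 = 1.161 m.
Hydraulic radius R = A/P = 0.1991/1.161 = 0.1714 m.
Rearranging Manning's equation: n = (1/Q) A R^(2/3) S^(1/2) = (1/0.467) × 0.1991 × 0.1714^(2/3) × √0.013 = 0.015.

n = 0.015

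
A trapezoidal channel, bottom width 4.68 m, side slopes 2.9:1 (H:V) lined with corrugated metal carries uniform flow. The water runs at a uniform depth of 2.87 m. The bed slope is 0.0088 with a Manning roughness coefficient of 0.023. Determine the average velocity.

With bottom width b = 4.68 m and side slope z = 2.9: A = (b + zy)y = (4.68 + 2.9×2.87)×2.87 = 37.32 m²; P = b + 2y√(1+z²) = 4.68 + 2×2.87×3.068 = 22.29 m.
Hydraulic radius R = A/P = 37.32/22.29 = 1.674 m.
From Manning's equation, V = (1/n) R^(2/3) S^(1/2) = (1/0.023) × 1.674^(2/3) × 0.0088^(1/2) = 5.75 m/s.

V = 5.75 m/s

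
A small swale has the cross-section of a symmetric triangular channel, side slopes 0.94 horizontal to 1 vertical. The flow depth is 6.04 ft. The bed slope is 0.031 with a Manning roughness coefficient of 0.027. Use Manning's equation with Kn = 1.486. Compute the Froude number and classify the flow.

supercritical

For a triangular section with side slope z = 0.94: A = zy² = 0.94×6.04² = 34.29 ft²; P = 2y√(1+z²) = 2×6.04×1.372 = 16.58 ft.
Hydraulic radius R = A/P = 34.29/16.58 = 2.068 ft.
V = (1.486/n) R^(2/3) √S = (1.486/0.027) × 2.068^(2/3) × √0.031 = 15.73 ft/s. Hydraulic depth D_h = A/T = 34.29/11.36 = 3.02 ft.
Froude number Fr = V/√(g·D_h) = 15.73/√(32.2×3.02) = 1.6, which is greater than 1, so the flow is supercritical.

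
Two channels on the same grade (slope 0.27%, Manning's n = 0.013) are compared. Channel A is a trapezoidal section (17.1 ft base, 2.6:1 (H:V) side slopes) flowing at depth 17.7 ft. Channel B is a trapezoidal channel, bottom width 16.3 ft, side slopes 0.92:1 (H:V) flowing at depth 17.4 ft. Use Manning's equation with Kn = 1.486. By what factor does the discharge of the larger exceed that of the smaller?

Channel A: With bottom width b = 17.1 ft and side slope z = 2.6: A = (b + zy)y = (17.1 + 2.6×17.7)×17.7 = 1117 ft²; P = b + 2y√(1+z²) = 17.1 + 2×17.7×2.786 = 115.7 ft. Hydraulic radius R = A/P = 1117/115.7 = 9.655 ft. Q_A = (1.486/0.013)·1117·9.655^(2/3)·√0.0027 = 30090 ft³/s.
Channel B: With bottom width b = 16.3 ft and side slope z = 0.92: A = (b + zy)y = (16.3 + 0.92×17.4)×17.4 = 562.2 ft²; P = b + 2y√(1+z²) = 16.3 + 2×17.4×1.359 = 63.59 ft. Hydraulic radius R = A/P = 562.2/63.59 = 8.841 ft. Q_B = (1.486/0.013)·562.2·8.841^(2/3)·√0.0027 = 14280 ft³/s.
The larger discharge is 30090 ft³/s and the smaller is 14280 ft³/s; the ratio is 2.11.

2.11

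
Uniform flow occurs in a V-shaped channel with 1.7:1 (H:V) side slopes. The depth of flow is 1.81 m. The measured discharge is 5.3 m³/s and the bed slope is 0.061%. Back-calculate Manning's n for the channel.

For a triangular section with side slope z = 1.7: A = zy² = 1.7×1.81² = 5.569 m²; P = 2y√(1+z²) = 2×1.81×1.972 = 7.14 m.
Hydraulic radius R = A/P = 5.569/7.14 = 0.7801 m.
Rearranging Manning's equation: n = (1/Q) A R^(2/3) S^(1/2) = (1/5.3) × 5.569 × 0.7801^(2/3) × √0.00061 = 0.022.

n = 0.022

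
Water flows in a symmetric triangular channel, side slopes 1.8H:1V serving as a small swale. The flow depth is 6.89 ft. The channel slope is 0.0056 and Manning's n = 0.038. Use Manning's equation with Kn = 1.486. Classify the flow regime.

subcritical

For a triangular section with side slope z = 1.8: A = zy² = 1.8×6.89² = 85.45 ft²; P = 2y√(1+z²) = 2×6.89×2.059 = 28.37 ft.
Hydraulic radius R = A/P = 85.45/28.37 = 3.011 ft.
V = (1.486/n) R^(2/3) √S = (1.486/0.038) × 3.011^(2/3) × √0.0056 = 6.103 ft/s. Hydraulic depth D_h = A/T = 85.45/24.8 = 3.445 ft.
Froude number Fr = V/√(g·D_h) = 6.103/√(32.2×3.445) = 0.579, which is less than 1, so the flow is subcritical.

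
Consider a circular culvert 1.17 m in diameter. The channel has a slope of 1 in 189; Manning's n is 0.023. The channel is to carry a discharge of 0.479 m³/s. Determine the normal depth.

y_n = 0.455 m

Manning's equation rearranged: A R^(2/3) = nQ / (1·√S) = 0.023 × 0.479 / (√0.005291) = 0.1515.
Try y = 0.386 m: A R^(2/3) = 0.1114 — too small.
Try y = 0.572 m: A R^(2/3) = 0.228 — too large.
Try y = 0.455 m: A R^(2/3) = 0.1516 — ≈ 0.1515.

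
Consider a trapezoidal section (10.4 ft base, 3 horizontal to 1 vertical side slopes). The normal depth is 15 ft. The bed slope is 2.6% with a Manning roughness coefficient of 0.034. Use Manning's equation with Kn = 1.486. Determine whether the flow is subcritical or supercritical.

With bottom width b = 10.4 ft and side slope z = 3: A = (b + zy)y = (10.4 + 3×15)×15 = 831 ft²; P = b + 2y√(1+z²) = 10.4 + 2×15×3.162 = 105.3 ft.
Hydraulic radius R = A/P = 831/105.3 = 7.894 ft.
V = (1.486/n) R^(2/3) √S = (1.486/0.034) × 7.894^(2/3) × √0.026 = 27.94 ft/s. Hydraulic depth D_h = A/T = 831/100.4 = 8.277 ft.
Froude number Fr = V/√(g·D_h) = 27.94/√(32.2×8.277) = 1.71, which is greater than 1, so the flow is supercritical.

supercritical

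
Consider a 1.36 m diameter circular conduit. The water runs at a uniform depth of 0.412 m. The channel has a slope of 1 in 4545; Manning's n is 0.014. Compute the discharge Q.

For a circular section of diameter D = 1.36 m at depth y = 0.412 m, the central angle is θ = 2 arccos(1 − 2y/D) = 2.331 rad. Then A = (D²/8)(θ − sin θ) = 0.3715 m² and P = Dθ/2 = 1.585 m.
Hydraulic radius R = A/P = 0.3715/1.585 = 0.2344 m.
Manning's equation: Q = (1/n) A R^(2/3) S^(1/2) = (1/0.014) × 0.3715 × 0.2344^(2/3) × 0.00022^(1/2) = 0.15 m³/s.

Q = 0.15 m³/s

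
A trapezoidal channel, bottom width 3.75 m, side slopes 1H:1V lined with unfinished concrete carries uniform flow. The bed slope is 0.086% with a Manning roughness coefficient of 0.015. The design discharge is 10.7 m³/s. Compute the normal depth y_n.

y_n = 1.23 m

Manning's equation rearranged: A R^(2/3) = nQ / (1·√S) = 0.015 × 10.7 / (√0.00086) = 5.473.
At y = 1.37 m: A R^(2/3) = 6.635 — too large.
At y = 0.844 m: A R^(2/3) = 2.855 — too small.
At y = 1.23 m: A R^(2/3) = 5.485 — matches.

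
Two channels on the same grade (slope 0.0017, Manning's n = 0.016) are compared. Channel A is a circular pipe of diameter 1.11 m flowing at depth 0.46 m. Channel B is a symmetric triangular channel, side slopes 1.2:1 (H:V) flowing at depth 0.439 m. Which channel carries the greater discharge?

channel A

Channel A: For a circular section of diameter D = 1.11 m at depth y = 0.46 m, the central angle is θ = 2 arccos(1 − 2y/D) = 2.798 rad. Then A = (D²/8)(θ − sin θ) = 0.3789 m² and P = Dθ/2 = 1.553 m. Hydraulic radius R = A/P = 0.3789/1.553 = 0.244 m. Q_A = (1/0.016)·0.3789·0.244^(2/3)·√0.0017 = 0.3813 m³/s.
Channel B: For a triangular section with side slope z = 1.2: A = zy² = 1.2×0.439² = 0.2313 m²; P = 2y√(1+z²) = 2×0.439×1.562 = 1.371 m. Hydraulic radius R = A/P = 0.2313/1.371 = 0.1686 m. Q_B = (1/0.016)·0.2313·0.1686^(2/3)·√0.0017 = 0.1819 m³/s.
Q_A = 0.3813 m³/s vs Q_B = 0.1819 m³/s, so channel A carries more.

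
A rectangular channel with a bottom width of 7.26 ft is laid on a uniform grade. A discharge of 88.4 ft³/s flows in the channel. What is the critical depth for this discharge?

For a rectangular channel, critical depth y_c = (q²/g)^(1/3) where q = Q/b = 88.4/7.26 = 12.18 ft²/s.
So y_c = (12.18²/32.2)^(1/3) = 1.66 ft.

y_c = 1.66 ft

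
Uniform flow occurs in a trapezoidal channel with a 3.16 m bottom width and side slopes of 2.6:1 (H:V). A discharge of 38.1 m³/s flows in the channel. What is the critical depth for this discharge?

At critical depth, Q² T / (g A³) = 1, i.e. A³/T = Q²/g = 38.1²/9.81 = 148.
Trying y = 2.06 m: A³/T = 389.2 — high.
Trying y = 1.32 m: A³/T = 65.73 — low.
Trying y = 1.62 m: A³/T = 147 — ≈ 148.

y_c = 1.62 m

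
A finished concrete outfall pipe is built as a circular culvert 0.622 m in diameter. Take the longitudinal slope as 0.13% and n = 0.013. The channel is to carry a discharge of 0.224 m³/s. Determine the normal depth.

y_n = 0.47 m

Manning's equation rearranged: A R^(2/3) = nQ / (1·√S) = 0.013 × 0.224 / (√0.0013) = 0.08076.
Try y = 0.376 m: A R^(2/3) = 0.05971 — low.
Try y = 0.547 m: A R^(2/3) = 0.09259 — high.
Try y = 0.47 m: A R^(2/3) = 0.08082 — close enough.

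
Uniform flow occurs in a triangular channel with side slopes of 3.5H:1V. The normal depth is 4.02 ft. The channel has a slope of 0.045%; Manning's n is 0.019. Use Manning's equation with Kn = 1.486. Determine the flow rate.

For a triangular section with side slope z = 3.5: A = zy² = 3.5×4.02² = 56.56 ft²; P = 2y√(1+z²) = 2×4.02×3.64 = 29.27 ft.
Hydraulic radius R = A/P = 56.56/29.27 = 1.933 ft.
Manning's equation: Q = (1.486/n) A R^(2/3) S^(1/2) = (1.486/0.019) × 56.56 × 1.933^(2/3) × 0.00045^(1/2) = 146 ft³/s.

Q = 146 ft³/s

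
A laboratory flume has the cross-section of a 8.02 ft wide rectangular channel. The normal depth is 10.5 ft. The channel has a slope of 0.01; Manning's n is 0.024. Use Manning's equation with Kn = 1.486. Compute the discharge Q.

Flow area A = b·y = 8.02 × 10.5 = 84.21 ft². Wetted perimeter P = b + 2y = 8.02 + 2×10.5 = 29.02 ft.
Hydraulic radius R = A/P = 84.21/29.02 = 2.902 ft.
Manning's equation: Q = (1.486/n) A R^(2/3) S^(1/2) = (1.486/0.024) × 84.21 × 2.902^(2/3) × 0.01^(1/2) = 1060 ft³/s.

Q = 1060 ft³/s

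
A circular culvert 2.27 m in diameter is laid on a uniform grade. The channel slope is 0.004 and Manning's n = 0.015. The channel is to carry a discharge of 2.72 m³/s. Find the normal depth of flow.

Manning's equation rearranged: A R^(2/3) = nQ / (1·√S) = 0.015 × 2.72 / (√0.004) = 0.6451.
Trying y = 0.655 m: A R^(2/3) = 0.5037 — too small.
Trying y = 0.893 m: A R^(2/3) = 0.9067 — too large.
Trying y = 0.745 m: A R^(2/3) = 0.6456 — ≈ 0.6451.

y_n = 0.745 m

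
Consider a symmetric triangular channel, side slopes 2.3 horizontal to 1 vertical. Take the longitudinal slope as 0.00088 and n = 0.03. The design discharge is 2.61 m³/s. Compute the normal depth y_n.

y_n = 1.28 m

Manning's equation rearranged: A R^(2/3) = nQ / (1·√S) = 0.03 × 2.61 / (√0.00088) = 2.639.
Try y = 0.962 m: A R^(2/3) = 1.233 — short.
Try y = 1.6 m: A R^(2/3) = 4.79 — over.
Try y = 1.28 m: A R^(2/3) = 2.642 — matches.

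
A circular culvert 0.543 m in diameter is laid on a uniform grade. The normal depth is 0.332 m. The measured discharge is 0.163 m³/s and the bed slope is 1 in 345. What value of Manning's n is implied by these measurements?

For a circular section of diameter D = 0.543 m at depth y = 0.332 m, the central angle is θ = 2 arccos(1 − 2y/D) = 3.591 rad. Then A = (D²/8)(θ − sin θ) = 0.1484 m² and P = Dθ/2 = 0.975 m.
Hydraulic radius R = A/P = 0.1484/0.975 = 0.1522 m.
Rearranging Manning's equation: n = (1/Q) A R^(2/3) S^(1/2) = (1/0.163) × 0.1484 × 0.1522^(2/3) × √0.002899 = 0.014.

n = 0.014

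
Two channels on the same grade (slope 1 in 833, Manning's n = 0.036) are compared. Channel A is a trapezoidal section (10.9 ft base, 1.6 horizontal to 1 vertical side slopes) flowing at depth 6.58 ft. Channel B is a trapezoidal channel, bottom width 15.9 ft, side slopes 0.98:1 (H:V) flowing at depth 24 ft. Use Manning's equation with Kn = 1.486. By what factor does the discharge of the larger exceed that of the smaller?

13.6

Channel A: With bottom width b = 10.9 ft and side slope z = 1.6: A = (b + zy)y = (10.9 + 1.6×6.58)×6.58 = 141 ft²; P = b + 2y√(1+z²) = 10.9 + 2×6.58×1.887 = 35.73 ft. Hydraulic radius R = A/P = 141/35.73 = 3.946 ft. Q_A = (1.486/0.036)·141·3.946^(2/3)·√0.0012 = 503.6 ft³/s.
Channel B: With bottom width b = 15.9 ft and side slope z = 0.98: A = (b + zy)y = (15.9 + 0.98×24)×24 = 946.1 ft²; P = b + 2y√(1+z²) = 15.9 + 2×24×1.4 = 83.11 ft. Hydraulic radius R = A/P = 946.1/83.11 = 11.38 ft. Q_B = (1.486/0.036)·946.1·11.38^(2/3)·√0.0012 = 6847 ft³/s.
The larger discharge is 6847 ft³/s and the smaller is 503.6 ft³/s; the ratio is 13.6.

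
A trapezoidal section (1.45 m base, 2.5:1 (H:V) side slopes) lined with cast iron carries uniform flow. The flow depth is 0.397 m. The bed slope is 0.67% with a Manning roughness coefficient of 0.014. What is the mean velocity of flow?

With bottom width b = 1.45 m and side slope z = 2.5: A = (b + zy)y = (1.45 + 2.5×0.397)×0.397 = 0.9697 m²; P = b + 2y√(1+z²) = 1.45 + 2×0.397×2.693 = 3.588 m.
Hydraulic radius R = A/P = 0.9697/3.588 = 0.2703 m.
From Manning's equation, V = (1/n) R^(2/3) S^(1/2) = (1/0.014) × 0.2703^(2/3) × 0.0067^(1/2) = 2.44 m/s.

V = 2.44 m/s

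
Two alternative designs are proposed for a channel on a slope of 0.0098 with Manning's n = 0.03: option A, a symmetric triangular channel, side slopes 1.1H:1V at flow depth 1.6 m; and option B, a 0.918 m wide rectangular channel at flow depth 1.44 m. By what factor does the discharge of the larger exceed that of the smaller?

3.04

Channel A: For a triangular section with side slope z = 1.1: A = zy² = 1.1×1.6² = 2.816 m²; P = 2y√(1+z²) = 2×1.6×1.487 = 4.757 m. Hydraulic radius R = A/P = 2.816/4.757 = 0.592 m. Q_A = (1/0.03)·2.816·0.592^(2/3)·√0.0098 = 6.551 m³/s.
Channel B: Flow area A = b·y = 0.918 × 1.44 = 1.322 m². Wetted perimeter P = b + 2y = 0.918 + 2×1.44 = 3.798 m. Hydraulic radius R = A/P = 1.322/3.798 = 0.3481 m. Q_B = (1/0.03)·1.322·0.3481^(2/3)·√0.0098 = 2.158 m³/s.
The larger discharge is 6.551 m³/s and the smaller is 2.158 m³/s; the ratio is 3.04.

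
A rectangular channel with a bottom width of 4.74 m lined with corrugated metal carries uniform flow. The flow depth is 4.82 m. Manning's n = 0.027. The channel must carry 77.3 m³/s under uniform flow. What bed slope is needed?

Flow area A = b·y = 4.74 × 4.82 = 22.85 m². Wetted perimeter P = b + 2y = 4.74 + 2×4.82 = 14.38 m.
Hydraulic radius R = A/P = 22.85/14.38 = 1.589 m.
From Manning's equation, S = [nQ / (1 A R^(2/3))]² = [0.027 × 77.3 / (1 × 22.85 × 1.589^(2/3))]² = 0.0045.

S = 0.0045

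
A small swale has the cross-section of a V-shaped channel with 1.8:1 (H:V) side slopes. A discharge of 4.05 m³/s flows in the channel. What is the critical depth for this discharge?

y_c = 1.01 m

At critical depth, Q² T / (g A³) = 1, i.e. A³/T = Q²/g = 4.05²/9.81 = 1.672.
Trying y = 1.24 m: A³/T = 4.749 — too large.
Trying y = 1.01 m: A³/T = 1.703 — ≈ 1.672.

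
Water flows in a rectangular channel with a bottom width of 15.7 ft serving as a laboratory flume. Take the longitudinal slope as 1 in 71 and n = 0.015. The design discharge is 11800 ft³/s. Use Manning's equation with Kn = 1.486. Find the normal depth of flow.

y_n = 20.2 ft

Manning's equation rearranged: A R^(2/3) = nQ / (1.486·√S) = 0.015 × 11800 / (1.486 × √0.01408) = 1004.
Trying y = 24.6 ft: A R^(2/3) = 1268 — high.
Trying y = 14 ft: A R^(2/3) = 645.2 — low.
Trying y = 20.2 ft: A R^(2/3) = 1006 — matches.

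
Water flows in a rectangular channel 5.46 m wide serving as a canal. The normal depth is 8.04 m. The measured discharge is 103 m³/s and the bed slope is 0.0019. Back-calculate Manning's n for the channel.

Flow area A = b·y = 5.46 × 8.04 = 43.9 m². Wetted perimeter P = b + 2y = 5.46 + 2×8.04 = 21.54 m.
Hydraulic radius R = A/P = 43.9/21.54 = 2.038 m.
Rearranging Manning's equation: n = (1/Q) A R^(2/3) S^(1/2) = (1/103) × 43.9 × 2.038^(2/3) × √0.0019 = 0.0299.

n = 0.0299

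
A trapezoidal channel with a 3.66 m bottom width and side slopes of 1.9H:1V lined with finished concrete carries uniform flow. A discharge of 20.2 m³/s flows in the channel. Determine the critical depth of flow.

At critical depth, Q² T / (g A³) = 1, i.e. A³/T = Q²/g = 20.2²/9.81 = 41.59.
At y = 1.02 m: A³/T = 24.7 — too small.
At y = 1.18 m: A³/T = 41.48 — ≈ 41.59.

y_c = 1.18 m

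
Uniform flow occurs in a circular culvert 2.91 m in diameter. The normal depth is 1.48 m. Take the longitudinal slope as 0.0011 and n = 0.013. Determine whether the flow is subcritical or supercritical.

subcritical

For a circular section of diameter D = 2.91 m at depth y = 1.48 m, the central angle is θ = 2 arccos(1 − 2y/D) = 3.176 rad. Then A = (D²/8)(θ − sin θ) = 3.398 m² and P = Dθ/2 = 4.621 m.
Hydraulic radius R = A/P = 3.398/4.621 = 0.7354 m.
V = (1/n) R^(2/3) √S = (1/0.013) × 0.7354^(2/3) × √0.0011 = 2.079 m/s. Hydraulic depth D_h = A/T = 3.398/2.91 = 1.168 m.
Froude number Fr = V/√(g·D_h) = 2.079/√(9.81×1.168) = 0.614, which is less than 1, so the flow is subcritical.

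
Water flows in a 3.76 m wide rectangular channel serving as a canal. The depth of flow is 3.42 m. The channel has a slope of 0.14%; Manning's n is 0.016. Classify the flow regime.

subcritical

Flow area A = b·y = 3.76 × 3.42 = 12.86 m². Wetted perimeter P = b + 2y = 3.76 + 2×3.42 = 10.6 m.
Hydraulic radius R = A/P = 12.86/10.6 = 1.213 m.
V = (1/n) R^(2/3) √S = (1/0.016) × 1.213^(2/3) × √0.0014 = 2.66 m/s. Hydraulic depth D_h = A/T = 12.86/3.76 = 3.42 m.
Froude number Fr = V/√(g·D_h) = 2.66/√(9.81×3.42) = 0.459, which is less than 1, so the flow is subcritical.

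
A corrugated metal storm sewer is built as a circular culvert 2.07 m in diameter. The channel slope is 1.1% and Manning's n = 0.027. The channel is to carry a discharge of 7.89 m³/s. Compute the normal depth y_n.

y_n = 1.59 m

Manning's equation rearranged: A R^(2/3) = nQ / (1·√S) = 0.027 × 7.89 / (√0.011) = 2.031.
Trying y = 1.32 m: A R^(2/3) = 1.596 — short.
Trying y = 1.93 m: A R^(2/3) = 2.333 — over.
Trying y = 1.59 m: A R^(2/3) = 2.032 — ≈ 2.031.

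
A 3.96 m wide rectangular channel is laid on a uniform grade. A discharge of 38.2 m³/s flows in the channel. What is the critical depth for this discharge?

For a rectangular channel, critical depth y_c = (q²/g)^(1/3) where q = Q/b = 38.2/3.96 = 9.646 m²/s.
So y_c = (9.646²/9.81)^(1/3) = 2.12 m.

y_c = 2.12 m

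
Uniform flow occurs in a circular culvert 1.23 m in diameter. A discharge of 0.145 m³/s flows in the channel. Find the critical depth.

At critical depth, Q² T / (g A³) = 1, i.e. A³/T = Q²/g = 0.145²/9.81 = 0.002143.
Trying y = 0.22 m: A³/T = 0.003175 — too large.
Trying y = 0.199 m: A³/T = 0.002141 — matches.

y_c = 0.199 m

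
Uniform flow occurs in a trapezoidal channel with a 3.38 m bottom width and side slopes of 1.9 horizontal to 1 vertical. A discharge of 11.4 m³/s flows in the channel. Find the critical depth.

At critical depth, Q² T / (g A³) = 1, i.e. A³/T = Q²/g = 11.4²/9.81 = 13.25.
At y = 1.03 m: A³/T = 22.77 — high.
At y = 0.662 m: A³/T = 4.909 — low.
At y = 0.883 m: A³/T = 13.22 — close enough.

y_c = 0.883 m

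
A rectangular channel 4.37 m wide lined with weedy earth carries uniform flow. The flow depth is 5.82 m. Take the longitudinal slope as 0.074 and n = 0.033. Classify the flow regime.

Flow area A = b·y = 4.37 × 5.82 = 25.43 m². Wetted perimeter P = b + 2y = 4.37 + 2×5.82 = 16.01 m.
Hydraulic radius R = A/P = 25.43/16.01 = 1.589 m.
V = (1/n) R^(2/3) √S = (1/0.033) × 1.589^(2/3) × √0.074 = 11.22 m/s. Hydraulic depth D_h = A/T = 25.43/4.37 = 5.82 m.
Froude number Fr = V/√(g·D_h) = 11.22/√(9.81×5.82) = 1.49, which is greater than 1, so the flow is supercritical.

supercritical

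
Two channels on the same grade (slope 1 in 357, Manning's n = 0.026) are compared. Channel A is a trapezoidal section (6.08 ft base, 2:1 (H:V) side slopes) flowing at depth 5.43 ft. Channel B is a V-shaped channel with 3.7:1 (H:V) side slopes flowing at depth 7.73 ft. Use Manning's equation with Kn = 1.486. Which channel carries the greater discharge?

Channel A: With bottom width b = 6.08 ft and side slope z = 2: A = (b + zy)y = (6.08 + 2×5.43)×5.43 = 91.98 ft²; P = b + 2y√(1+z²) = 6.08 + 2×5.43×2.236 = 30.36 ft. Hydraulic radius R = A/P = 91.98/30.36 = 3.029 ft. Q_A = (1.486/0.026)·91.98·3.029^(2/3)·√0.002801 = 582.5 ft³/s.
Channel B: For a triangular section with side slope z = 3.7: A = zy² = 3.7×7.73² = 221.1 ft²; P = 2y√(1+z²) = 2×7.73×3.833 = 59.25 ft. Hydraulic radius R = A/P = 221.1/59.25 = 3.731 ft. Q_B = (1.486/0.026)·221.1·3.731^(2/3)·√0.002801 = 1609 ft³/s.
Q_A = 582.5 ft³/s vs Q_B = 1609 ft³/s, so channel B carries more.

channel B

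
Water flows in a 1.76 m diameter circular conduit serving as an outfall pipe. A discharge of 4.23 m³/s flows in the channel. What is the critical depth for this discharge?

y_c = 1.02 m

At critical depth, Q² T / (g A³) = 1, i.e. A³/T = Q²/g = 4.23²/9.81 = 1.824.
At y = 1.19 m: A³/T = 3.257 — too large.
At y = 1.02 m: A³/T = 1.798 — ≈ 1.824.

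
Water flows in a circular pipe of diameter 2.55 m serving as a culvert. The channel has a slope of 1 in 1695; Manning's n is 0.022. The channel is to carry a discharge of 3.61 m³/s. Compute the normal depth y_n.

Manning's equation rearranged: A R^(2/3) = nQ / (1·√S) = 0.022 × 3.61 / (√0.00059) = 3.27.
Trying y = 2.27 m: A R^(2/3) = 4.012 — high.
Trying y = 1.62 m: A R^(2/3) = 2.768 — low.
Trying y = 1.83 m: A R^(2/3) = 3.27 — ≈ 3.27.

y_n = 1.83 m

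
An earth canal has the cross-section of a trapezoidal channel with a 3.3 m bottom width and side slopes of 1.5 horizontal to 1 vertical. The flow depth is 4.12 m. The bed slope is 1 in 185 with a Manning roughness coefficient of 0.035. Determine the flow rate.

Q = 137 m³/s

With bottom width b = 3.3 m and side slope z = 1.5: A = (b + zy)y = (3.3 + 1.5×4.12)×4.12 = 39.06 m²; P = b + 2y√(1+z²) = 3.3 + 2×4.12×1.803 = 18.15 m.
Hydraulic radius R = A/P = 39.06/18.15 = 2.151 m.
Manning's equation: Q = (1/n) A R^(2/3) S^(1/2) = (1/0.035) × 39.06 × 2.151^(2/3) × 0.005405^(1/2) = 137 m³/s.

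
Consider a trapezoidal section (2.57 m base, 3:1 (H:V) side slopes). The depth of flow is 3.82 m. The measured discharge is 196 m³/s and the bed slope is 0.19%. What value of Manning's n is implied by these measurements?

With bottom width b = 2.57 m and side slope z = 3: A = (b + zy)y = (2.57 + 3×3.82)×3.82 = 53.59 m²; P = b + 2y√(1+z²) = 2.57 + 2×3.82×3.162 = 26.73 m.
Hydraulic radius R = A/P = 53.59/26.73 = 2.005 m.
Rearranging Manning's equation: n = (1/Q) A R^(2/3) S^(1/2) = (1/196) × 53.59 × 2.005^(2/3) × √0.0019 = 0.019.

n = 0.019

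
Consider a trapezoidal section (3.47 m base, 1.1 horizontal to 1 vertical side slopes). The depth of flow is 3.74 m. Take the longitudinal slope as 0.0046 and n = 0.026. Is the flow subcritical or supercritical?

subcritical

With bottom width b = 3.47 m and side slope z = 1.1: A = (b + zy)y = (3.47 + 1.1×3.74)×3.74 = 28.36 m²; P = b + 2y√(1+z²) = 3.47 + 2×3.74×1.487 = 14.59 m.
Hydraulic radius R = A/P = 28.36/14.59 = 1.944 m.
V = (1/n) R^(2/3) √S = (1/0.026) × 1.944^(2/3) × √0.0046 = 4.063 m/s. Hydraulic depth D_h = A/T = 28.36/11.7 = 2.425 m.
Froude number Fr = V/√(g·D_h) = 4.063/√(9.81×2.425) = 0.833, which is less than 1, so the flow is subcritical.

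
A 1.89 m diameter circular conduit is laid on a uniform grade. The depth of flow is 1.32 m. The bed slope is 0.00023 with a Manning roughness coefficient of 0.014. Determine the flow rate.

Q = 1.54 m³/s

For a circular section of diameter D = 1.89 m at depth y = 1.32 m, the central angle is θ = 2 arccos(1 − 2y/D) = 3.958 rad. Then A = (D²/8)(θ − sin θ) = 2.092 m² and P = Dθ/2 = 3.74 m.
Hydraulic radius R = A/P = 2.092/3.74 = 0.5595 m.
Manning's equation: Q = (1/n) A R^(2/3) S^(1/2) = (1/0.014) × 2.092 × 0.5595^(2/3) × 0.00023^(1/2) = 1.54 m³/s.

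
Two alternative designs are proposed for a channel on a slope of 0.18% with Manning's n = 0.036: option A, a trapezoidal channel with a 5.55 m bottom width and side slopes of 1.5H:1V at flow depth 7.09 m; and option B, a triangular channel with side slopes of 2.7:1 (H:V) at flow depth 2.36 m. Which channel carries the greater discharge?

Channel A: With bottom width b = 5.55 m and side slope z = 1.5: A = (b + zy)y = (5.55 + 1.5×7.09)×7.09 = 114.8 m²; P = b + 2y√(1+z²) = 5.55 + 2×7.09×1.803 = 31.11 m. Hydraulic radius R = A/P = 114.8/31.11 = 3.688 m. Q_A = (1/0.036)·114.8·3.688^(2/3)·√0.0018 = 322.8 m³/s.
Channel B: For a triangular section with side slope z = 2.7: A = zy² = 2.7×2.36² = 15.04 m²; P = 2y√(1+z²) = 2×2.36×2.879 = 13.59 m. Hydraulic radius R = A/P = 15.04/13.59 = 1.107 m. Q_B = (1/0.036)·15.04·1.107^(2/3)·√0.0018 = 18.96 m³/s.
Q_A = 322.8 m³/s vs Q_B = 18.96 m³/s, so channel A carries more.

channel A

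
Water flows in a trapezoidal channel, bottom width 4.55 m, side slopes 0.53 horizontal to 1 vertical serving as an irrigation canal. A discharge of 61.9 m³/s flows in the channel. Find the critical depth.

At critical depth, Q² T / (g A³) = 1, i.e. A³/T = Q²/g = 61.9²/9.81 = 390.6.
At y = 1.92 m: A³/T = 185.5 — low.
At y = 2.41 m: A³/T = 389.9 — close enough.

y_c = 2.41 m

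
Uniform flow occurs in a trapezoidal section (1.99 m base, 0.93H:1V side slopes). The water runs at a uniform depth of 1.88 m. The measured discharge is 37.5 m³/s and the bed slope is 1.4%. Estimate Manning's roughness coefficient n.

With bottom width b = 1.99 m and side slope z = 0.93: A = (b + zy)y = (1.99 + 0.93×1.88)×1.88 = 7.028 m²; P = b + 2y√(1+z²) = 1.99 + 2×1.88×1.366 = 7.125 m.
Hydraulic radius R = A/P = 7.028/7.125 = 0.9865 m.
Rearranging Manning's equation: n = (1/Q) A R^(2/3) S^(1/2) = (1/37.5) × 7.028 × 0.9865^(2/3) × √0.014 = 0.022.

n = 0.022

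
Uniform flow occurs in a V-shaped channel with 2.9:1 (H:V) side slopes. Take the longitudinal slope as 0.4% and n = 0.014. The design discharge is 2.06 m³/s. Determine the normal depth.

Manning's equation rearranged: A R^(2/3) = nQ / (1·√S) = 0.014 × 2.06 / (√0.004) = 0.456.
Trying y = 0.69 m: A R^(2/3) = 0.6542 — high.
Trying y = 0.452 m: A R^(2/3) = 0.2117 — low.
Trying y = 0.603 m: A R^(2/3) = 0.4567 — ≈ 0.456.

y_n = 0.603 m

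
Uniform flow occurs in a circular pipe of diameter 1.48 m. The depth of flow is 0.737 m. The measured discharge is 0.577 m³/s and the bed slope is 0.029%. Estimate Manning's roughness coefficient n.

For a circular section of diameter D = 1.48 m at depth y = 0.737 m, the central angle is θ = 2 arccos(1 − 2y/D) = 3.133 rad. Then A = (D²/8)(θ − sin θ) = 0.8557 m² and P = Dθ/2 = 2.319 m.
Hydraulic radius R = A/P = 0.8557/2.319 = 0.369 m.
Rearranging Manning's equation: n = (1/Q) A R^(2/3) S^(1/2) = (1/0.577) × 0.8557 × 0.369^(2/3) × √0.00029 = 0.013.

n = 0.013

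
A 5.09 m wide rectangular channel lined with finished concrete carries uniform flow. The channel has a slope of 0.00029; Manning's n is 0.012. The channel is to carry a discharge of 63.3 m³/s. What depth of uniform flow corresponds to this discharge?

Manning's equation rearranged: A R^(2/3) = nQ / (1·√S) = 0.012 × 63.3 / (√0.00029) = 44.61.
At y = 5.15 m: A R^(2/3) = 37.39 — low.
At y = 5.96 m: A R^(2/3) = 44.61 — ≈ 44.61.

y_n = 5.96 m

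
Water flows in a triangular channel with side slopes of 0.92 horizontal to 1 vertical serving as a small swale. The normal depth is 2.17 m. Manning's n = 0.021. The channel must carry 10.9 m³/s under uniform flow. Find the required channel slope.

For a triangular section with side slope z = 0.92: A = zy² = 0.92×2.17² = 4.332 m²; P = 2y√(1+z²) = 2×2.17×1.359 = 5.897 m.
Hydraulic radius R = A/P = 4.332/5.897 = 0.7346 m.
From Manning's equation, S = [nQ / (1 A R^(2/3))]² = [0.021 × 10.9 / (1 × 4.332 × 0.7346^(2/3))]² = 0.00421.

S = 0.00421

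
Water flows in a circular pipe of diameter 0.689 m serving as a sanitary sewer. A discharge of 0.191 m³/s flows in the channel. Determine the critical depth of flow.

y_c = 0.27 m

At critical depth, Q² T / (g A³) = 1, i.e. A³/T = Q²/g = 0.191²/9.81 = 0.003719.
Try y = 0.308 m: A³/T = 0.006128 — high.
Try y = 0.224 m: A³/T = 0.0018 — low.
Try y = 0.27 m: A³/T = 0.003698 — close enough.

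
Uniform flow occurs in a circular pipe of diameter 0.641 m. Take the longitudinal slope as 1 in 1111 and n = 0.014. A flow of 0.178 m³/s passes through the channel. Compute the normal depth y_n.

Manning's equation rearranged: A R^(2/3) = nQ / (1·√S) = 0.014 × 0.178 / (√0.0009001) = 0.08306.
Try y = 0.554 m: A R^(2/3) = 0.09926 — high.
Try y = 0.355 m: A R^(2/3) = 0.05639 — low.
Try y = 0.463 m: A R^(2/3) = 0.08297 — matches.

y_n = 0.463 m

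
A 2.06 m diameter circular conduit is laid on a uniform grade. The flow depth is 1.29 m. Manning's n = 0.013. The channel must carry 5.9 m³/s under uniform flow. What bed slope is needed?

For a circular section of diameter D = 2.06 m at depth y = 1.29 m, the central angle is θ = 2 arccos(1 − 2y/D) = 3.652 rad. Then A = (D²/8)(θ − sin θ) = 2.196 m² and P = Dθ/2 = 3.762 m.
Hydraulic radius R = A/P = 2.196/3.762 = 0.5839 m.
From Manning's equation, S = [nQ / (1 A R^(2/3))]² = [0.013 × 5.9 / (1 × 2.196 × 0.5839^(2/3))]² = 0.0025.

S = 0.0025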